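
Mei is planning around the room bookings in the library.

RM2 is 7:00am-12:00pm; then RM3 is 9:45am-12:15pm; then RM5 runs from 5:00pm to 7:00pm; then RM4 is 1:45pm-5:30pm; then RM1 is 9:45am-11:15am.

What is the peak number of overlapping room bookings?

3

Sweep the timeline, counting +1 at each start and −1 at each end (ends before starts at a tie):
7:00am start RM2 → 1
9:45am start RM1 → 2
9:45am start RM3 → 3
11:15am end RM1 → 2
12:00pm end RM2 → 1
12:15pm end RM3 → 0
1:45pm start RM4 → 1
5:00pm start RM5 → 2
5:30pm end RM4 → 1
7:00pm end RM5 → 0
Peak is 3, at 9:45am (RM1, RM2, RM3).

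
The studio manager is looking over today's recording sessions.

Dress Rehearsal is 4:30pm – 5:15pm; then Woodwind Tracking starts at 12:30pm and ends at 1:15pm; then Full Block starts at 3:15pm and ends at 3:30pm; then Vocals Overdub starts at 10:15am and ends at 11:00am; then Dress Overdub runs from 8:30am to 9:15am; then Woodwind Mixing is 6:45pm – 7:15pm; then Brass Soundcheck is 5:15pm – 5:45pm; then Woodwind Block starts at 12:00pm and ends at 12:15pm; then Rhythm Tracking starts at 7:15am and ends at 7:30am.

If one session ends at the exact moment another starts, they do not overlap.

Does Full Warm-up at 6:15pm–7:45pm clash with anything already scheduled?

Rhythm Tracking: ends 7:30am at or before Full Warm-up starts 6:15pm → clear.
Dress Overdub: ends 9:15am at or before Full Warm-up starts 6:15pm → clear.
Vocals Overdub: ends 11:00am at or before Full Warm-up starts 6:15pm → clear.
Woodwind Block: ends 12:15pm at or before Full Warm-up starts 6:15pm → clear.
Woodwind Tracking: ends 1:15pm at or before Full Warm-up starts 6:15pm → clear.
Full Block: ends 3:30pm at or before Full Warm-up starts 6:15pm → clear.
Dress Rehearsal: ends 5:15pm at or before Full Warm-up starts 6:15pm → clear.
Brass Soundcheck: ends 5:45pm at or before Full Warm-up starts 6:15pm → clear.
Woodwind Mixing: starts 6:45pm before Full Warm-up ends 7:45pm, and ends 7:15pm after Full Warm-up starts 6:15pm → overlap.
Full Warm-up overlaps Woodwind Mixing.

Yes — it overlaps Woodwind Mixing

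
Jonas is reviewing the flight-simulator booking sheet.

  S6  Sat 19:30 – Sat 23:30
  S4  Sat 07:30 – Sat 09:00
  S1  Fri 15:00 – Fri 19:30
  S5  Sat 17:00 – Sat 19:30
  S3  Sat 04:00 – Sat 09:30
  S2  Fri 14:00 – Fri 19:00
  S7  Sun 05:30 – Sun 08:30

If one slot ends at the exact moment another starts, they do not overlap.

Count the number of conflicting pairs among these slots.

Check each pair: they overlap iff neither finishes before the other starts.
Sorted by start: S2, S1, S3, S4, S5, S6, S7.
S1 starts before S2 ends → S2 and S1 overlap.
S3 starts after S2 ends; S2 is clear from here.
S3 starts after S1 ends; S1 is clear from here.
S4 starts before S3 ends → S3 and S4 overlap.
S5 starts after S3 ends; S3 is clear from here.
S5 starts after S4 ends; S4 is clear from here.
S6 starts exactly when S5 ends (back-to-back, no overlap); S5 is clear from here.
S7 starts after S6 ends.
Overlapping pairs: S1 & S2, S3 & S4 — 2 in total.

2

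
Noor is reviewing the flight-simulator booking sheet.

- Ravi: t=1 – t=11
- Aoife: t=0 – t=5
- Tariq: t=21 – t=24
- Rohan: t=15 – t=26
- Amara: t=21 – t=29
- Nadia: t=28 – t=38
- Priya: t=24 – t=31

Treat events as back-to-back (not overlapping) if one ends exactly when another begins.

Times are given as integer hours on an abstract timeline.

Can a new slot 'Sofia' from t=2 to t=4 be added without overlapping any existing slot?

Aoife: starts t=0 before Sofia ends t=4, and ends t=5 after Sofia starts t=2 → overlap.
Ravi: starts t=1 before Sofia ends t=4, and ends t=11 after Sofia starts t=2 → overlap.
Rohan: starts t=15 at or after Sofia ends t=4 → clear.
Tariq: starts t=21 at or after Sofia ends t=4 → clear.
Amara: starts t=21 at or after Sofia ends t=4 → clear.
Priya: starts t=24 at or after Sofia ends t=4 → clear.
Nadia: starts t=28 at or after Sofia ends t=4 → clear.
Sofia overlaps Ravi, Aoife.

No — it overlaps Aoife, Ravi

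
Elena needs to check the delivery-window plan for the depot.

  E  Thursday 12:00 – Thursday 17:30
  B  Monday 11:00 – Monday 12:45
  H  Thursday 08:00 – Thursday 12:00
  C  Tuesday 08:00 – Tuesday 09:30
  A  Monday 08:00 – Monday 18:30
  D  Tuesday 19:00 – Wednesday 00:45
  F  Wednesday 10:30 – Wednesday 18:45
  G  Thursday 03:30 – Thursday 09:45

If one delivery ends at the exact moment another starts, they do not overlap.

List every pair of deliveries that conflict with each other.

Check each pair: they overlap iff neither finishes before the other starts.
Sorted by start: A, B, C, D, F, G, H, E.
B starts before A ends → A and B overlap.
C starts after A ends, so nothing later overlaps A either.
C starts after B ends, so nothing later overlaps B either.
D starts after C ends, so nothing later overlaps C either.
F starts after D ends, so nothing later overlaps D either.
G starts after F ends, so nothing later overlaps F either.
H starts before G ends → G and H overlap.
E starts after G ends.
E starts exactly when H ends (back-to-back, no overlap).

A & B, G & H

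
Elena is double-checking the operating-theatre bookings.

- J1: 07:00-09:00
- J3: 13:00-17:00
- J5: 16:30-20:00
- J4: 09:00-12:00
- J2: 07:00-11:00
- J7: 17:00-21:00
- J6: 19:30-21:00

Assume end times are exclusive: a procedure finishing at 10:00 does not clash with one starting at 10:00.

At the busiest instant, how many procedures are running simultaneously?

Walk through starts and ends in time order (an end at T is processed before a start at T):
07:00 start J1 → 1
07:00 start J2 → 2
09:00 end J1 → 1
09:00 start J4 → 2
11:00 end J2 → 1
12:00 end J4 → 0
13:00 start J3 → 1
16:30 start J5 → 2
17:00 end J3 → 1
17:00 start J7 → 2
19:30 start J6 → 3
20:00 end J5 → 2
21:00 end J6 → 1
21:00 end J7 → 0
Peak is 3, at 19:30 (J5, J6, J7).

3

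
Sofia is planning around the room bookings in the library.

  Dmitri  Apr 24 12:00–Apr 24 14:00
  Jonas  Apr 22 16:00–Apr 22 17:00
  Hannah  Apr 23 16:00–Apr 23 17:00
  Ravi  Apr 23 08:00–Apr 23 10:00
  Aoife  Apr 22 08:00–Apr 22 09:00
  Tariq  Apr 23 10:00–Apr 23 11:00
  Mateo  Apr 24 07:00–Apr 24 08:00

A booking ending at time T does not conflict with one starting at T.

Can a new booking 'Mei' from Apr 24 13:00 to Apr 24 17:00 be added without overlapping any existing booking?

Aoife: ends Apr 22 09:00 at or before Mei starts Apr 24 13:00 → clear.
Jonas: ends Apr 22 17:00 at or before Mei starts Apr 24 13:00 → clear.
Ravi: ends Apr 23 10:00 at or before Mei starts Apr 24 13:00 → clear.
Tariq: ends Apr 23 11:00 at or before Mei starts Apr 24 13:00 → clear.
Hannah: ends Apr 23 17:00 at or before Mei starts Apr 24 13:00 → clear.
Mateo: ends Apr 24 08:00 at or before Mei starts Apr 24 13:00 → clear.
Dmitri: starts Apr 24 12:00 before Mei ends Apr 24 17:00, and ends Apr 24 14:00 after Mei starts Apr 24 13:00 → overlap.
Mei overlaps Dmitri.

No — it overlaps Dmitri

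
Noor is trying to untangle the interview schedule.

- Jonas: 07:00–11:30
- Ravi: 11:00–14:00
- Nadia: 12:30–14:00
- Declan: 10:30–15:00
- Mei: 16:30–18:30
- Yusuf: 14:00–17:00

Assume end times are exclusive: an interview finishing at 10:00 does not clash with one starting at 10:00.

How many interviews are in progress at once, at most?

Walk through starts and ends in time order (an end at T is processed before a start at T):
07:00 start Jonas → 1
10:30 start Declan → 2
11:00 start Ravi → 3
11:30 end Jonas → 2
12:30 start Nadia → 3
14:00 end Nadia → 2
14:00 end Ravi → 1
14:00 start Yusuf → 2
15:00 end Declan → 1
16:30 start Mei → 2
17:00 end Yusuf → 1
18:30 end Mei → 0
Peak is 3, at 11:00 (Declan, Jonas, Ravi).

3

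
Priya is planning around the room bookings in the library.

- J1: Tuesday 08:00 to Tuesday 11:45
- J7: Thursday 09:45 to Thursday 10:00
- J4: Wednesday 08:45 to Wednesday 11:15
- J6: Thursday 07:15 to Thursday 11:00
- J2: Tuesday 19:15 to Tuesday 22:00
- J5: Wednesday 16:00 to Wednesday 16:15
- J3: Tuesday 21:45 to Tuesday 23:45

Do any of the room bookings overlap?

Check each pair: they overlap iff neither finishes before the other starts.
Sorted by start: J1, J2, J3, J4, J5, J6, J7.
J2 starts after J1 ends — done with J1.
J3 starts before J2 ends → J2 and J3 overlap.
That's a conflict, so the schedule is not conflict-free.

Yes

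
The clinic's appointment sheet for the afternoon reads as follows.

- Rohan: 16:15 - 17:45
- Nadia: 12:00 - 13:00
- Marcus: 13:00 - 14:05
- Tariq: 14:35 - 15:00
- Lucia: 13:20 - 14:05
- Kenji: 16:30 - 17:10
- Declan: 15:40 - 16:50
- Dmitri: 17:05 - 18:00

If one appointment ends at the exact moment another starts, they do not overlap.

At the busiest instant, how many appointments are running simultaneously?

3

Walk through starts and ends in time order (an end at T is processed before a start at T):
12:00 start Nadia → 1
13:00 end Nadia → 0
13:00 start Marcus → 1
13:20 start Lucia → 2
14:05 end Lucia → 1
14:05 end Marcus → 0
14:35 start Tariq → 1
15:00 end Tariq → 0
15:40 start Declan → 1
16:15 start Rohan → 2
16:30 start Kenji → 3
16:50 end Declan → 2
17:05 start Dmitri → 3
17:10 end Kenji → 2
17:45 end Rohan → 1
18:00 end Dmitri → 0
Peak is 3, at 16:30 (Declan, Kenji, Rohan).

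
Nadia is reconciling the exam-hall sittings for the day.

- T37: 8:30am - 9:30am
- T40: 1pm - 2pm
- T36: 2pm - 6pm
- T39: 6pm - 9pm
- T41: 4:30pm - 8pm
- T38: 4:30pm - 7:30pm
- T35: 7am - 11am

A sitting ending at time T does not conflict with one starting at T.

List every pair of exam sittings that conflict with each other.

Sorted by start: T35, T37, T40, T36, T38, T41, T39.
T37 starts before T35 ends → T35 and T37 overlap.
T40 starts after T35 ends, so nothing later overlaps T35 either.
T40 starts after T37 ends, so nothing later overlaps T37 either.
T36 starts exactly when T40 ends (back-to-back, no overlap), so nothing later overlaps T40 either.
T38 starts before T36 ends → T36 and T38 overlap.
T41 starts before T36 ends → T36 and T41 overlap.
T39 starts exactly when T36 ends (back-to-back, no overlap).
T41 starts before T38 ends → T38 and T41 overlap.
T39 starts before T38 ends → T38 and T39 overlap.
T39 starts before T41 ends → T41 and T39 overlap.

T35 & T37, T36 & T38, T36 & T41, T38 & T39, T38 & T41, T39 & T41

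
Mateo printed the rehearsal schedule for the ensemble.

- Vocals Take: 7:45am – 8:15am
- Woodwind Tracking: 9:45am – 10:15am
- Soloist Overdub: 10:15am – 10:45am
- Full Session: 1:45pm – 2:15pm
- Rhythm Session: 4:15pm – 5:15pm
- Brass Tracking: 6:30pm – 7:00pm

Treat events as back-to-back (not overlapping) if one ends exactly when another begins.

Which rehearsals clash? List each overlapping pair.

Check each pair: they overlap iff neither finishes before the other starts.
Sorted by start: Vocals Take, Woodwind Tracking, Soloist Overdub, Full Session, Rhythm Session, Brass Tracking.
Woodwind Tracking starts after Vocals Take ends, so Vocals Take has no further overlaps.
Soloist Overdub starts exactly when Woodwind Tracking ends (back-to-back, no overlap), so Woodwind Tracking has no further overlaps.
Full Session starts after Soloist Overdub ends, so Soloist Overdub has no further overlaps.
Rhythm Session starts after Full Session ends, so Full Session has no further overlaps.
Brass Tracking starts after Rhythm Session ends.

none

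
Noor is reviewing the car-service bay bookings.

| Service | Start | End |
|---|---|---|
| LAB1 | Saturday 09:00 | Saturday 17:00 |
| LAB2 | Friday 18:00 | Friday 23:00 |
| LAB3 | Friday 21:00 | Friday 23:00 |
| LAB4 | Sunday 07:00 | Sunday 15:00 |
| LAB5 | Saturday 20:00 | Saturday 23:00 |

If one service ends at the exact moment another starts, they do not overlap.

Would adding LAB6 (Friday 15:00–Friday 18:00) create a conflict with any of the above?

LAB2: starts Friday 18:00 at or after LAB6 ends Friday 18:00 → clear.
LAB3: starts Friday 21:00 at or after LAB6 ends Friday 18:00 → clear.
LAB1: starts Saturday 09:00 at or after LAB6 ends Friday 18:00 → clear.
LAB5: starts Saturday 20:00 at or after LAB6 ends Friday 18:00 → clear.
LAB4: starts Sunday 07:00 at or after LAB6 ends Friday 18:00 → clear.

No — it doesn't clash with anything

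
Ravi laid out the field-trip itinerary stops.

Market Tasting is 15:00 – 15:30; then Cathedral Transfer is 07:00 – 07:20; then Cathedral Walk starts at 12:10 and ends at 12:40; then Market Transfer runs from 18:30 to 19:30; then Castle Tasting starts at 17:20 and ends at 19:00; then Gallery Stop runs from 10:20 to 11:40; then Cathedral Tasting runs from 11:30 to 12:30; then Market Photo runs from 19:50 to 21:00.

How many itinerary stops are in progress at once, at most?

Sort all start/end points and keep a running count:
07:00 start Cathedral Transfer → 1
07:20 end Cathedral Transfer → 0
10:20 start Gallery Stop → 1
11:30 start Cathedral Tasting → 2
11:40 end Gallery Stop → 1
12:10 start Cathedral Walk → 2
12:30 end Cathedral Tasting → 1
12:40 end Cathedral Walk → 0
15:00 start Market Tasting → 1
15:30 end Market Tasting → 0
17:20 start Castle Tasting → 1
18:30 start Market Transfer → 2
19:00 end Castle Tasting → 1
19:30 end Market Transfer → 0
19:50 start Market Photo → 1
21:00 end Market Photo → 0
Peak is 2, at 11:30 (Cathedral Tasting, Gallery Stop).

2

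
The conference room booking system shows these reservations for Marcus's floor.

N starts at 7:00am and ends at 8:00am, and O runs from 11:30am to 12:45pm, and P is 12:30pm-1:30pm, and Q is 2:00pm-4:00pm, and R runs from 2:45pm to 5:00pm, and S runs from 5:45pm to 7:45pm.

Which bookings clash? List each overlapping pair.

Sorted by start: N, O, P, Q, R, S.
O starts after N ends; N is clear from here.
P starts before O ends → O and P overlap.
Q starts after O ends; O is clear from here.
Q starts after P ends; P is clear from here.
R starts before Q ends → Q and R overlap.
S starts after Q ends.
S starts after R ends.

O & P, Q & R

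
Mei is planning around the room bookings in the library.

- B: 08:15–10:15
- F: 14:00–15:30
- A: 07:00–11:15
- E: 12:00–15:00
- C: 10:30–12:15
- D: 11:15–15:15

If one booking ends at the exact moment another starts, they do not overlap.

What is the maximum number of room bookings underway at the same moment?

3

Sweep the timeline, counting +1 at each start and −1 at each end (ends before starts at a tie):
07:00 start A → 1
08:15 start B → 2
10:15 end B → 1
10:30 start C → 2
11:15 end A → 1
11:15 start D → 2
12:00 start E → 3
12:15 end C → 2
14:00 start F → 3
15:00 end E → 2
15:15 end D → 1
15:30 end F → 0
Peak is 3, at 12:00 (C, D, E).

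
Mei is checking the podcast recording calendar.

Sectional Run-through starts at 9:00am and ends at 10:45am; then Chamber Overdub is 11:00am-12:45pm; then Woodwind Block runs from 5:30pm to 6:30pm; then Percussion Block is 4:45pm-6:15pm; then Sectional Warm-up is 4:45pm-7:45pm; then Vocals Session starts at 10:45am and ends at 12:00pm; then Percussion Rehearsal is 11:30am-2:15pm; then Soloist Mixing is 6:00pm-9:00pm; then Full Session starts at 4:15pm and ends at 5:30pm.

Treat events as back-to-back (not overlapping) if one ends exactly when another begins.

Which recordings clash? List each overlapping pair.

Chamber Overdub & Percussion Rehearsal, Chamber Overdub & Vocals Session, Full Session & Percussion Block, Full Session & Sectional Warm-up, Percussion Block & Sectional Warm-up, Percussion Block & Soloist Mixing, Percussion Block & Woodwind Block, Percussion Rehearsal & Vocals Session, Sectional Warm-up & Soloist Mixing, Sectional Warm-up & Woodwind Block, Soloist Mixing & Woodwind Block

Sorted by start: Sectional Run-through, Vocals Session, Chamber Overdub, Percussion Rehearsal, Full Session, Percussion Block, Sectional Warm-up, Woodwind Block, Soloist Mixing.
Vocals Session starts exactly when Sectional Run-through ends (back-to-back, no overlap); Sectional Run-through is clear from here.
Chamber Overdub starts before Vocals Session ends → Vocals Session and Chamber Overdub overlap.
Percussion Rehearsal starts before Vocals Session ends → Vocals Session and Percussion Rehearsal overlap.
Full Session starts after Vocals Session ends; Vocals Session is clear from here.
Percussion Rehearsal starts before Chamber Overdub ends → Chamber Overdub and Percussion Rehearsal overlap.
Full Session starts after Chamber Overdub ends; Chamber Overdub is clear from here.
Full Session starts after Percussion Rehearsal ends; Percussion Rehearsal is clear from here.
Percussion Block starts before Full Session ends → Full Session and Percussion Block overlap.
Sectional Warm-up starts before Full Session ends → Full Session and Sectional Warm-up overlap.
Woodwind Block starts exactly when Full Session ends (back-to-back, no overlap); Full Session is clear from here.
Sectional Warm-up starts before Percussion Block ends → Percussion Block and Sectional Warm-up overlap.
Woodwind Block starts before Percussion Block ends → Percussion Block and Woodwind Block overlap.
Soloist Mixing starts before Percussion Block ends → Percussion Block and Soloist Mixing overlap.
Woodwind Block starts before Sectional Warm-up ends → Sectional Warm-up and Woodwind Block overlap.
Soloist Mixing starts before Sectional Warm-up ends → Sectional Warm-up and Soloist Mixing overlap.
Soloist Mixing starts before Woodwind Block ends → Woodwind Block and Soloist Mixing overlap.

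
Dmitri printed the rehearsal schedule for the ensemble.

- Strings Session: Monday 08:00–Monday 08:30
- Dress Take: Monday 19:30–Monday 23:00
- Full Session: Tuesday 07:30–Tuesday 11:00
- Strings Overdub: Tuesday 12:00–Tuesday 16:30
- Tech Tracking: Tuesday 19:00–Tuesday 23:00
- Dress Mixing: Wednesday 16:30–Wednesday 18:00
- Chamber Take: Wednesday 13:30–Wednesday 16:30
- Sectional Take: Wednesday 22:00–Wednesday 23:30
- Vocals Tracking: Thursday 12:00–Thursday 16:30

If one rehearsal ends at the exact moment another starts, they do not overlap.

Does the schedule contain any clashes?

Sorted by start: Strings Session, Dress Take, Full Session, Strings Overdub, Tech Tracking, Chamber Take, Dress Mixing, Sectional Take, Vocals Tracking.
Dress Take starts after Strings Session ends, so Strings Session has no further overlaps.
Full Session starts after Dress Take ends, so Dress Take has no further overlaps.
Strings Overdub starts after Full Session ends, so Full Session has no further overlaps.
Tech Tracking starts after Strings Overdub ends, so Strings Overdub has no further overlaps.
Chamber Take starts after Tech Tracking ends, so Tech Tracking has no further overlaps.
Dress Mixing starts exactly when Chamber Take ends (back-to-back, no overlap), so Chamber Take has no further overlaps.
Sectional Take starts after Dress Mixing ends, so Dress Mixing has no further overlaps.
Vocals Tracking starts after Sectional Take ends.
Every pair is clear; the schedule has no overlaps.

No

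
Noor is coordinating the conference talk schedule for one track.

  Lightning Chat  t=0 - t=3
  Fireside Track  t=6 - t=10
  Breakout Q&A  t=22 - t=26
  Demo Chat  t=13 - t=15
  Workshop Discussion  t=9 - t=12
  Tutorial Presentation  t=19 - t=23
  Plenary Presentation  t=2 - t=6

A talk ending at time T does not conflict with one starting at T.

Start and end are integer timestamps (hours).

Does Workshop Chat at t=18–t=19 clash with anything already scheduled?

No — it doesn't clash with anything

Lightning Chat: ends t=3 at or before Workshop Chat starts t=18 → clear.
Plenary Presentation: ends t=6 at or before Workshop Chat starts t=18 → clear.
Fireside Track: ends t=10 at or before Workshop Chat starts t=18 → clear.
Workshop Discussion: ends t=12 at or before Workshop Chat starts t=18 → clear.
Demo Chat: ends t=15 at or before Workshop Chat starts t=18 → clear.
Tutorial Presentation: starts t=19 at or after Workshop Chat ends t=19 → clear.
Breakout Q&A: starts t=22 at or after Workshop Chat ends t=19 → clear.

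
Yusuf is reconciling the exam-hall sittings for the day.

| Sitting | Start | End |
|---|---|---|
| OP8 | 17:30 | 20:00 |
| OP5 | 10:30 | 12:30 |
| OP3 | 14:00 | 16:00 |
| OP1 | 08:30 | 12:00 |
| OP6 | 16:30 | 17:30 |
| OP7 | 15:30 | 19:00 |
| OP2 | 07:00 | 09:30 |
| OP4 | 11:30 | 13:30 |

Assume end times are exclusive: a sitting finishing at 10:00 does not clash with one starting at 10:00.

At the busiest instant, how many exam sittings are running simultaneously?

Sweep the timeline, counting +1 at each start and −1 at each end (ends before starts at a tie):
07:00 start OP2 → 1
08:30 start OP1 → 2
09:30 end OP2 → 1
10:30 start OP5 → 2
11:30 start OP4 → 3
12:00 end OP1 → 2
12:30 end OP5 → 1
13:30 end OP4 → 0
14:00 start OP3 → 1
15:30 start OP7 → 2
16:00 end OP3 → 1
16:30 start OP6 → 2
17:30 end OP6 → 1
17:30 start OP8 → 2
19:00 end OP7 → 1
20:00 end OP8 → 0
Peak is 3, at 11:30 (OP1, OP4, OP5).

3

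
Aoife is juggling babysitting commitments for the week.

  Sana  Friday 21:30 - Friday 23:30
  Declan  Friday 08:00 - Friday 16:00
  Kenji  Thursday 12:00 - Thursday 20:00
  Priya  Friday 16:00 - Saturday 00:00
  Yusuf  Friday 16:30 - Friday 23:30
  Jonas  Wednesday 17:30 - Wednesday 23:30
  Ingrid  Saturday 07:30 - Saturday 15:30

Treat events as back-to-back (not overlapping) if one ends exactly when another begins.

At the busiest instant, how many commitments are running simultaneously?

Walk through starts and ends in time order (an end at T is processed before a start at T):
Wednesday 17:30 start Jonas → 1
Wednesday 23:30 end Jonas → 0
Thursday 12:00 start Kenji → 1
Thursday 20:00 end Kenji → 0
Friday 08:00 start Declan → 1
Friday 16:00 end Declan → 0
Friday 16:00 start Priya → 1
Friday 16:30 start Yusuf → 2
Friday 21:30 start Sana → 3
Friday 23:30 end Sana → 2
Friday 23:30 end Yusuf → 1
Saturday 00:00 end Priya → 0
Saturday 07:30 start Ingrid → 1
Saturday 15:30 end Ingrid → 0
Peak is 3, at Friday 21:30 (Priya, Sana, Yusuf).

3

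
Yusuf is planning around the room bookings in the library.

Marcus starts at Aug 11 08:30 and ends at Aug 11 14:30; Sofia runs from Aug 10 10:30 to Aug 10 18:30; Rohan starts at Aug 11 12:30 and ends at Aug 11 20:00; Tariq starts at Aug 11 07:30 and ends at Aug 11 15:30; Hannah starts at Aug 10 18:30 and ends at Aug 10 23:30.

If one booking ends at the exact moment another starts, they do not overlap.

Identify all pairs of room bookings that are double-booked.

Sorted by start: Sofia, Hannah, Tariq, Marcus, Rohan.
Hannah starts exactly when Sofia ends (back-to-back, no overlap); Sofia is clear from here.
Tariq starts after Hannah ends; Hannah is clear from here.
Marcus starts before Tariq ends → Tariq and Marcus overlap.
Rohan starts before Tariq ends → Tariq and Rohan overlap.
Rohan starts before Marcus ends → Marcus and Rohan overlap.

Marcus & Rohan, Marcus & Tariq, Rohan & Tariq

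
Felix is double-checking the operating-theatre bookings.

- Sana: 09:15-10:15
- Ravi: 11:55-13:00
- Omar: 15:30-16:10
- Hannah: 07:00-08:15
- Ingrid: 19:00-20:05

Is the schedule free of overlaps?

Sorted by start: Hannah, Sana, Ravi, Omar, Ingrid.
Sana starts after Hannah ends, so Hannah has no further overlaps.
Ravi starts after Sana ends, so Sana has no further overlaps.
Omar starts after Ravi ends, so Ravi has no further overlaps.
Ingrid starts after Omar ends.
Every pair is clear; the schedule has no overlaps.

Yes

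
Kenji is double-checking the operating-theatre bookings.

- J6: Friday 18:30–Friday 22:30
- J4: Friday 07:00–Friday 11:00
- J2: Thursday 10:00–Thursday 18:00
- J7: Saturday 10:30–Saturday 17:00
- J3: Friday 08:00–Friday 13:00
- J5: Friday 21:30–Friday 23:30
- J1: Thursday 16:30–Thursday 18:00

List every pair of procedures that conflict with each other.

Sorted by start: J2, J1, J4, J3, J6, J5, J7.
J1 starts before J2 ends → J2 and J1 overlap.
J4 starts after J2 ends; J2 is clear from here.
J4 starts after J1 ends; J1 is clear from here.
J3 starts before J4 ends → J4 and J3 overlap.
J6 starts after J4 ends; J4 is clear from here.
J6 starts after J3 ends; J3 is clear from here.
J5 starts before J6 ends → J6 and J5 overlap.
J7 starts after J6 ends.
J7 starts after J5 ends.

J1 & J2, J3 & J4, J5 & J6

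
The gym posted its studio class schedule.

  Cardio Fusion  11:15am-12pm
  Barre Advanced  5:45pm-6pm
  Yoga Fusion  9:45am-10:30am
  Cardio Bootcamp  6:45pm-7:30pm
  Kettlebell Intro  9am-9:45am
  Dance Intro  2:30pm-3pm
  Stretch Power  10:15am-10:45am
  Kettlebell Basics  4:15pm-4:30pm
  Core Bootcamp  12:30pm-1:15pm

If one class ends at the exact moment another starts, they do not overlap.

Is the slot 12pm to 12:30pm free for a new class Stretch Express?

Kettlebell Intro: ends 9:45am at or before Stretch Express starts 12pm → clear.
Yoga Fusion: ends 10:30am at or before Stretch Express starts 12pm → clear.
Stretch Power: ends 10:45am at or before Stretch Express starts 12pm → clear.
Cardio Fusion: ends 12pm at or before Stretch Express starts 12pm → clear.
Core Bootcamp: starts 12:30pm at or after Stretch Express ends 12:30pm → clear.
Dance Intro: starts 2:30pm at or after Stretch Express ends 12:30pm → clear.
Kettlebell Basics: starts 4:15pm at or after Stretch Express ends 12:30pm → clear.
Barre Advanced: starts 5:45pm at or after Stretch Express ends 12:30pm → clear.
Cardio Bootcamp: starts 6:45pm at or after Stretch Express ends 12:30pm → clear.

Yes — the slot is free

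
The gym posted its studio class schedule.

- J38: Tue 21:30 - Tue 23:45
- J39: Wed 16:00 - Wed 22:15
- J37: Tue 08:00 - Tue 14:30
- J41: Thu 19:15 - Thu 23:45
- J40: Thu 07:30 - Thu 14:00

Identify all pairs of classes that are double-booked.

none

Check each pair: they overlap iff neither finishes before the other starts.
Sorted by start: J37, J38, J39, J40, J41.
J38 starts after J37 ends — done with J37.
J39 starts after J38 ends — done with J38.
J40 starts after J39 ends — done with J39.
J41 starts after J40 ends.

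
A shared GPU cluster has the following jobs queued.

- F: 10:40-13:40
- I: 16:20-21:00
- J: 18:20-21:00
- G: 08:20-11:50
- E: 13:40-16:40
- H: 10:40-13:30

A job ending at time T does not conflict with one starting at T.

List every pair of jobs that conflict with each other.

E & I, F & G, F & H, G & H, I & J

Check each pair: they overlap iff neither finishes before the other starts.
Sorted by start: G, F, H, E, I, J.
F starts before G ends → G and F overlap.
H starts before G ends → G and H overlap.
E starts after G ends, so nothing later overlaps G either.
H starts before F ends → F and H overlap.
E starts exactly when F ends (back-to-back, no overlap), so nothing later overlaps F either.
E starts after H ends, so nothing later overlaps H either.
I starts before E ends → E and I overlap.
J starts after E ends.
J starts before I ends → I and J overlap.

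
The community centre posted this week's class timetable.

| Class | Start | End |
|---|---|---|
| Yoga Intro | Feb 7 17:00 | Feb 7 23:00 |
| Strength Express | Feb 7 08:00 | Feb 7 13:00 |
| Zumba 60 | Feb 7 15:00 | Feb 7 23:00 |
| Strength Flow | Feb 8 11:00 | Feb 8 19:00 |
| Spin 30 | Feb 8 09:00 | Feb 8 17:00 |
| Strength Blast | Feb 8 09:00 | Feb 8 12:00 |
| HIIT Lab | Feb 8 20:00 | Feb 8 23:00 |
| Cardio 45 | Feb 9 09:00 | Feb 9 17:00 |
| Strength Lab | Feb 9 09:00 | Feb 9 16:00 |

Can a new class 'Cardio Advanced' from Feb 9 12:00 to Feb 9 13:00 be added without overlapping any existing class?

Strength Express: ends Feb 7 13:00 at or before Cardio Advanced starts Feb 9 12:00 → clear.
Zumba 60: ends Feb 7 23:00 at or before Cardio Advanced starts Feb 9 12:00 → clear.
Yoga Intro: ends Feb 7 23:00 at or before Cardio Advanced starts Feb 9 12:00 → clear.
Spin 30: ends Feb 8 17:00 at or before Cardio Advanced starts Feb 9 12:00 → clear.
Strength Blast: ends Feb 8 12:00 at or before Cardio Advanced starts Feb 9 12:00 → clear.
Strength Flow: ends Feb 8 19:00 at or before Cardio Advanced starts Feb 9 12:00 → clear.
HIIT Lab: ends Feb 8 23:00 at or before Cardio Advanced starts Feb 9 12:00 → clear.
Cardio 45: starts Feb 9 09:00 before Cardio Advanced ends Feb 9 13:00, and ends Feb 9 17:00 after Cardio Advanced starts Feb 9 12:00 → overlap.
Strength Lab: starts Feb 9 09:00 before Cardio Advanced ends Feb 9 13:00, and ends Feb 9 16:00 after Cardio Advanced starts Feb 9 12:00 → overlap.
Cardio Advanced overlaps Cardio 45, Strength Lab.

No — it overlaps Cardio 45, Strength Lab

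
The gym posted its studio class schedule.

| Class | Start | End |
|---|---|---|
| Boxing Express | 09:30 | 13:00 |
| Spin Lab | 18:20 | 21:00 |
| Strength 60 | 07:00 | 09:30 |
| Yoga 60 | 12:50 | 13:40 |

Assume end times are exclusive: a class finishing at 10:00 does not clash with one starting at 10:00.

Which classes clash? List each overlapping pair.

Check each pair: they overlap iff neither finishes before the other starts.
Sorted by start: Strength 60, Boxing Express, Yoga 60, Spin Lab.
Boxing Express starts exactly when Strength 60 ends (back-to-back, no overlap) — done with Strength 60.
Yoga 60 starts before Boxing Express ends → Boxing Express and Yoga 60 overlap.
Spin Lab starts after Boxing Express ends.
Spin Lab starts after Yoga 60 ends.

Boxing Express & Yoga 60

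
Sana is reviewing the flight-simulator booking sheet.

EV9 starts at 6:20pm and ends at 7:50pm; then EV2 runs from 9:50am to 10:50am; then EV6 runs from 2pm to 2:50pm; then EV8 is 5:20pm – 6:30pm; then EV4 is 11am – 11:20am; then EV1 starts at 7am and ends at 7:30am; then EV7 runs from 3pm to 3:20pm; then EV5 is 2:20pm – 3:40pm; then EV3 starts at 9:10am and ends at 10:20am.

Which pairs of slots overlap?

Sorted by start: EV1, EV3, EV2, EV4, EV6, EV5, EV7, EV8, EV9.
EV3 starts after EV1 ends, so nothing later overlaps EV1 either.
EV2 starts before EV3 ends → EV3 and EV2 overlap.
EV4 starts after EV3 ends, so nothing later overlaps EV3 either.
EV4 starts after EV2 ends, so nothing later overlaps EV2 either.
EV6 starts after EV4 ends, so nothing later overlaps EV4 either.
EV5 starts before EV6 ends → EV6 and EV5 overlap.
EV7 starts after EV6 ends, so nothing later overlaps EV6 either.
EV7 starts before EV5 ends → EV5 and EV7 overlap.
EV8 starts after EV5 ends, so nothing later overlaps EV5 either.
EV8 starts after EV7 ends, so nothing later overlaps EV7 either.
EV9 starts before EV8 ends → EV8 and EV9 overlap.

EV2 & EV3, EV5 & EV6, EV5 & EV7, EV8 & EV9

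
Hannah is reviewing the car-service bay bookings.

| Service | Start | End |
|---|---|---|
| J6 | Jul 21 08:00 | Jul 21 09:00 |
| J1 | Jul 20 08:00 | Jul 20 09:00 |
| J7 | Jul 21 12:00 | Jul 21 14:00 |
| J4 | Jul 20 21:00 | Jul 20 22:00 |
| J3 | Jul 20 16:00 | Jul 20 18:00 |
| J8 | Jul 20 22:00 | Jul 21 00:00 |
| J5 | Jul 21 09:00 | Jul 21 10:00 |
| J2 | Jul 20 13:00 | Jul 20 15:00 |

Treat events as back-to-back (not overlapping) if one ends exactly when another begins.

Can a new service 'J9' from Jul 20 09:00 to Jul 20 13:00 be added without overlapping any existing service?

Yes — the slot is free

J1: ends Jul 20 09:00 at or before J9 starts Jul 20 09:00 → clear.
J2: starts Jul 20 13:00 at or after J9 ends Jul 20 13:00 → clear.
J3: starts Jul 20 16:00 at or after J9 ends Jul 20 13:00 → clear.
J4: starts Jul 20 21:00 at or after J9 ends Jul 20 13:00 → clear.
J8: starts Jul 20 22:00 at or after J9 ends Jul 20 13:00 → clear.
J6: starts Jul 21 08:00 at or after J9 ends Jul 20 13:00 → clear.
J5: starts Jul 21 09:00 at or after J9 ends Jul 20 13:00 → clear.
J7: starts Jul 21 12:00 at or after J9 ends Jul 20 13:00 → clear.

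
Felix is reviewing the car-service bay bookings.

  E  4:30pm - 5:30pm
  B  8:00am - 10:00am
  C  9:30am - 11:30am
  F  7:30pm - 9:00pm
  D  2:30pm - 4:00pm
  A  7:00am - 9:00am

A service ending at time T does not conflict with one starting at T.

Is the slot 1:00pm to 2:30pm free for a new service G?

A: ends 9:00am at or before G starts 1:00pm → clear.
B: ends 10:00am at or before G starts 1:00pm → clear.
C: ends 11:30am at or before G starts 1:00pm → clear.
D: starts 2:30pm at or after G ends 2:30pm → clear.
E: starts 4:30pm at or after G ends 2:30pm → clear.
F: starts 7:30pm at or after G ends 2:30pm → clear.

Yes — the slot is free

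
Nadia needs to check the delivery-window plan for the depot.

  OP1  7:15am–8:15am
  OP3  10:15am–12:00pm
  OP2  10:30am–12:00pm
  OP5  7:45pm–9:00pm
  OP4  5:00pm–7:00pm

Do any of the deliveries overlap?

Sorted by start: OP1, OP3, OP2, OP4, OP5.
OP3 starts after OP1 ends, so nothing later overlaps OP1 either.
OP2 starts before OP3 ends → OP3 and OP2 overlap.
That's a conflict, so the schedule is not conflict-free.

Yes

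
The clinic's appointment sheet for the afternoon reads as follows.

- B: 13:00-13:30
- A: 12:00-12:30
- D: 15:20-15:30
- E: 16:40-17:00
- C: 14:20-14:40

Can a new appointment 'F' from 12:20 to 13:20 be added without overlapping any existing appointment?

A: starts 12:00 before F ends 13:20, and ends 12:30 after F starts 12:20 → overlap.
B: starts 13:00 before F ends 13:20, and ends 13:30 after F starts 12:20 → overlap.
C: starts 14:20 at or after F ends 13:20 → clear.
D: starts 15:20 at or after F ends 13:20 → clear.
E: starts 16:40 at or after F ends 13:20 → clear.
F overlaps A, B.

No — it overlaps A, B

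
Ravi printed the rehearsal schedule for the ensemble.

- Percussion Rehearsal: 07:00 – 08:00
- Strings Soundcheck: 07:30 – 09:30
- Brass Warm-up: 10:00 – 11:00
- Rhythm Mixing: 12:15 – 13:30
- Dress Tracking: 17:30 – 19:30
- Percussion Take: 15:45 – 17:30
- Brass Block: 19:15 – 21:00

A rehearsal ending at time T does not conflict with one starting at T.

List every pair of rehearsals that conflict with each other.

Brass Block & Dress Tracking, Percussion Rehearsal & Strings Soundcheck

Two intervals overlap when each starts before the other ends.
Sorted by start: Percussion Rehearsal, Strings Soundcheck, Brass Warm-up, Rhythm Mixing, Percussion Take, Dress Tracking, Brass Block.
Strings Soundcheck starts before Percussion Rehearsal ends → Percussion Rehearsal and Strings Soundcheck overlap.
Brass Warm-up starts after Percussion Rehearsal ends, so Percussion Rehearsal has no further overlaps.
Brass Warm-up starts after Strings Soundcheck ends, so Strings Soundcheck has no further overlaps.
Rhythm Mixing starts after Brass Warm-up ends, so Brass Warm-up has no further overlaps.
Percussion Take starts after Rhythm Mixing ends, so Rhythm Mixing has no further overlaps.
Dress Tracking starts exactly when Percussion Take ends (back-to-back, no overlap), so Percussion Take has no further overlaps.
Brass Block starts before Dress Tracking ends → Dress Tracking and Brass Block overlap.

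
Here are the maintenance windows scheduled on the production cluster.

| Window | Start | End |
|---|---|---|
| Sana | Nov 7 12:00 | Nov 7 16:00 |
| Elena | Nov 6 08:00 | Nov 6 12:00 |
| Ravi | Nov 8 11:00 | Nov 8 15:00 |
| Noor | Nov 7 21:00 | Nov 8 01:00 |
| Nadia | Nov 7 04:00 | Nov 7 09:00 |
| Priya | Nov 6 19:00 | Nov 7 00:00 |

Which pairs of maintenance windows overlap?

Sorted by start: Elena, Priya, Nadia, Sana, Noor, Ravi.
Priya starts after Elena ends, so Elena has no further overlaps.
Nadia starts after Priya ends, so Priya has no further overlaps.
Sana starts after Nadia ends, so Nadia has no further overlaps.
Noor starts after Sana ends, so Sana has no further overlaps.
Ravi starts after Noor ends.

no conflicts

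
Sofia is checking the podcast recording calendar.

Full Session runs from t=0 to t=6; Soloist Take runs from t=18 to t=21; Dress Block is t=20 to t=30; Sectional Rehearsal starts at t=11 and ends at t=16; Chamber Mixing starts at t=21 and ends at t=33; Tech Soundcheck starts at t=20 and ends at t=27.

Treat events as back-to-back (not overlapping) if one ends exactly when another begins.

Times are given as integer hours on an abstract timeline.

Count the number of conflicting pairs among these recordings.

5

Two intervals overlap when each starts before the other ends.
Sorted by start: Full Session, Sectional Rehearsal, Soloist Take, Dress Block, Tech Soundcheck, Chamber Mixing.
Sectional Rehearsal starts after Full Session ends — done with Full Session.
Soloist Take starts after Sectional Rehearsal ends — done with Sectional Rehearsal.
Dress Block starts before Soloist Take ends → Soloist Take and Dress Block overlap.
Tech Soundcheck starts before Soloist Take ends → Soloist Take and Tech Soundcheck overlap.
Chamber Mixing starts exactly when Soloist Take ends (back-to-back, no overlap).
Tech Soundcheck starts before Dress Block ends → Dress Block and Tech Soundcheck overlap.
Chamber Mixing starts before Dress Block ends → Dress Block and Chamber Mixing overlap.
Chamber Mixing starts before Tech Soundcheck ends → Tech Soundcheck and Chamber Mixing overlap.
Overlapping pairs: Chamber Mixing & Dress Block, Chamber Mixing & Tech Soundcheck, Dress Block & Soloist Take, Dress Block & Tech Soundcheck, Soloist Take & Tech Soundcheck — 5 in total.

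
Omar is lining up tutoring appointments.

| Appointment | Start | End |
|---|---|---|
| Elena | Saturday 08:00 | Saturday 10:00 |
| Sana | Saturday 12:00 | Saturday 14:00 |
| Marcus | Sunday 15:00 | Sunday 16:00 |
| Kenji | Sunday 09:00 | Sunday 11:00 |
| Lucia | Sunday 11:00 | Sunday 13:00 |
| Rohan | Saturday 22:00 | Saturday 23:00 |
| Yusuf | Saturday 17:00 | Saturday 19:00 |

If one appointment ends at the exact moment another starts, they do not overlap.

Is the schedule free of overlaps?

Yes

Check each pair: they overlap iff neither finishes before the other starts.
Sorted by start: Elena, Sana, Yusuf, Rohan, Kenji, Lucia, Marcus.
Sana starts after Elena ends; Elena is clear from here.
Yusuf starts after Sana ends; Sana is clear from here.
Rohan starts after Yusuf ends; Yusuf is clear from here.
Kenji starts after Rohan ends; Rohan is clear from here.
Lucia starts exactly when Kenji ends (back-to-back, no overlap); Kenji is clear from here.
Marcus starts after Lucia ends.
Every pair is clear; the schedule has no overlaps.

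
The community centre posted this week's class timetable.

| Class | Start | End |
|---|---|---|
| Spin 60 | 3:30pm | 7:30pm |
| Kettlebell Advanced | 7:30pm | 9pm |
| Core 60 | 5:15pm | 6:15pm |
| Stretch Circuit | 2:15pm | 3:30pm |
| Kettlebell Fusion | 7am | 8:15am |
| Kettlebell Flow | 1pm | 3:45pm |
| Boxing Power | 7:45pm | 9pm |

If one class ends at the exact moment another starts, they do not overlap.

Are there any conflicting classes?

Two intervals overlap when each starts before the other ends.
Sorted by start: Kettlebell Fusion, Kettlebell Flow, Stretch Circuit, Spin 60, Core 60, Kettlebell Advanced, Boxing Power.
Kettlebell Flow starts after Kettlebell Fusion ends, so Kettlebell Fusion has no further overlaps.
Stretch Circuit starts before Kettlebell Flow ends → Kettlebell Flow and Stretch Circuit overlap.
That's a conflict, so the schedule is not conflict-free.

Yes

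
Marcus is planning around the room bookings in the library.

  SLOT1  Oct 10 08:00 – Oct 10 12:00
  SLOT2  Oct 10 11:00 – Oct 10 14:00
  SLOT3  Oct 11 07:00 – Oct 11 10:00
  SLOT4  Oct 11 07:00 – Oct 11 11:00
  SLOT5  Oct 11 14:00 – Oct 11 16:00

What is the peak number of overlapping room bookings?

2

Walk through starts and ends in time order (an end at T is processed before a start at T):
Oct 10 08:00 start SLOT1 → 1
Oct 10 11:00 start SLOT2 → 2
Oct 10 12:00 end SLOT1 → 1
Oct 10 14:00 end SLOT2 → 0
Oct 11 07:00 start SLOT3 → 1
Oct 11 07:00 start SLOT4 → 2
Oct 11 10:00 end SLOT3 → 1
Oct 11 11:00 end SLOT4 → 0
Oct 11 14:00 start SLOT5 → 1
Oct 11 16:00 end SLOT5 → 0
Peak is 2, at Oct 10 11:00 (SLOT1, SLOT2).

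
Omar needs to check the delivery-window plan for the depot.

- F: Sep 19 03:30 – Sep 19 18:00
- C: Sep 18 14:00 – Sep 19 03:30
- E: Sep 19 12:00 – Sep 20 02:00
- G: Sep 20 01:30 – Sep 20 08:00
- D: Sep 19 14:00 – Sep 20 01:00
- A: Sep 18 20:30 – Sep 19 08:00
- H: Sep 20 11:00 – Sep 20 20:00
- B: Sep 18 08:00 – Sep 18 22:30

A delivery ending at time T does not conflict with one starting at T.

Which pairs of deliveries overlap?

A & B, A & C, A & F, B & C, D & E, D & F, E & F, E & G

Two intervals overlap when each starts before the other ends.
Sorted by start: B, C, A, F, E, D, G, H.
C starts before B ends → B and C overlap.
A starts before B ends → B and A overlap.
F starts after B ends, so nothing later overlaps B either.
A starts before C ends → C and A overlap.
F starts exactly when C ends (back-to-back, no overlap), so nothing later overlaps C either.
F starts before A ends → A and F overlap.
E starts after A ends, so nothing later overlaps A either.
E starts before F ends → F and E overlap.
D starts before F ends → F and D overlap.
G starts after F ends, so nothing later overlaps F either.
D starts before E ends → E and D overlap.
G starts before E ends → E and G overlap.
H starts after E ends.
G starts after D ends, so nothing later overlaps D either.
H starts after G ends.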